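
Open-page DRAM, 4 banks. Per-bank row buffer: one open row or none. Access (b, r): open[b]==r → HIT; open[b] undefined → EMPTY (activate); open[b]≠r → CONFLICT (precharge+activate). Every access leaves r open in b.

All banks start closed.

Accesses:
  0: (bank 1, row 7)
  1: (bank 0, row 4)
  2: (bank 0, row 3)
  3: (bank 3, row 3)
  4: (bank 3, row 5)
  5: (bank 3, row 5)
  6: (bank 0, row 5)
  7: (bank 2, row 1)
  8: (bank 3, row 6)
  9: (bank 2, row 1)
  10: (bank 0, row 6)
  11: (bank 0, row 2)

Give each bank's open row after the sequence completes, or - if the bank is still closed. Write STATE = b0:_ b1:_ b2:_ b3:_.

0: bank 1 row 7 — prev None → EMPTY
1: bank 0 row 4 — prev None → EMPTY
2: bank 0 row 3 — prev 4 → CONFLICT
3: bank 3 row 3 — prev None → EMPTY
4: bank 3 row 5 — prev 3 → CONFLICT
5: bank 3 row 5 — prev 5 → HIT
6: bank 0 row 5 — prev 3 → CONFLICT
7: bank 2 row 1 — prev None → EMPTY
8: bank 3 row 6 — prev 5 → CONFLICT
9: bank 2 row 1 — prev 1 → HIT
10: bank 0 row 6 — prev 5 → CONFLICT
11: bank 0 row 2 — prev 6 → CONFLICT

STATE = b0:2 b1:7 b2:1 b3:6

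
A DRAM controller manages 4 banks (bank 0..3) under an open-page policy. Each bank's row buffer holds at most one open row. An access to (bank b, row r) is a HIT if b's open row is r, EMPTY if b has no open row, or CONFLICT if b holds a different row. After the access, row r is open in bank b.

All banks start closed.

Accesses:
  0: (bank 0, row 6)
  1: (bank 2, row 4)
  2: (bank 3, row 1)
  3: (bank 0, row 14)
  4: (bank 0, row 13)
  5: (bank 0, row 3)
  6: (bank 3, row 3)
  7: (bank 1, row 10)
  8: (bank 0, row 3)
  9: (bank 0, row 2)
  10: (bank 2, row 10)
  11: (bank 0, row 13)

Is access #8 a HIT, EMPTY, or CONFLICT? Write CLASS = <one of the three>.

  [0] b0 r6: no row ⇒ E
  [1] b2 r4: no row ⇒ E
  [2] b3 r1: no row ⇒ E
  [3] b0 r14: had r6 ⇒ C
  [4] b0 r13: had r14 ⇒ C
  [5] b0 r3: had r13 ⇒ C
  [6] b3 r3: had r1 ⇒ C
  [7] b1 r10: no row ⇒ E
  [8] b0 r3: had r3 ⇒ H
  [9] b0 r2: had r3 ⇒ C
  [10] b2 r10: had r4 ⇒ C
  [11] b0 r13: had r2 ⇒ C

CLASS = HIT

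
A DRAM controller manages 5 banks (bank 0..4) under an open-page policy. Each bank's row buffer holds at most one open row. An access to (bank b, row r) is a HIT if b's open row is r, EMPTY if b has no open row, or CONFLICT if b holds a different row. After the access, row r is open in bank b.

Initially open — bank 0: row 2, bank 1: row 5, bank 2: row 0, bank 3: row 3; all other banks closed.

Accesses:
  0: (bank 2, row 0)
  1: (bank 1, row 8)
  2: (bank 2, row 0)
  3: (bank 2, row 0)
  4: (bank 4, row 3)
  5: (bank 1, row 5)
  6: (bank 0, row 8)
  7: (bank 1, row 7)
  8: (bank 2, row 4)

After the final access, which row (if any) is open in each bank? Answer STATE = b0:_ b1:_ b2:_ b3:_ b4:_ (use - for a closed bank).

  [0] b2 r0: had r0 ⇒ H
  [1] b1 r8: had r5 ⇒ C
  [2] b2 r0: had r0 ⇒ H
  [3] b2 r0: had r0 ⇒ H
  [4] b4 r3: no row ⇒ E
  [5] b1 r5: had r8 ⇒ C
  [6] b0 r8: had r2 ⇒ C
  [7] b1 r7: had r5 ⇒ C
  [8] b2 r4: had r0 ⇒ C

STATE = b0:8 b1:7 b2:4 b3:3 b4:3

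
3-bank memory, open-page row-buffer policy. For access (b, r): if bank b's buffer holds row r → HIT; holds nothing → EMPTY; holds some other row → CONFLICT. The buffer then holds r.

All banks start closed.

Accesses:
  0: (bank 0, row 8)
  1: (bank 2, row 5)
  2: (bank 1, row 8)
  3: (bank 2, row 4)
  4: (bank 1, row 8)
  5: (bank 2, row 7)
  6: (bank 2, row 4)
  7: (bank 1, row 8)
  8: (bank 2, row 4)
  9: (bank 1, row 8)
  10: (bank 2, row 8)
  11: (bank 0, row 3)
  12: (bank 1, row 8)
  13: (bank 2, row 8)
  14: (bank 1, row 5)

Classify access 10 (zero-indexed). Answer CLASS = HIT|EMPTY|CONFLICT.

CLASS = CONFLICT

  [0] b0 r8: no row ⇒ E
  [1] b2 r5: no row ⇒ E
  [2] b1 r8: no row ⇒ E
  [3] b2 r4: had r5 ⇒ C
  [4] b1 r8: had r8 ⇒ H
  [5] b2 r7: had r4 ⇒ C
  [6] b2 r4: had r7 ⇒ C
  [7] b1 r8: had r8 ⇒ H
  [8] b2 r4: had r4 ⇒ H
  [9] b1 r8: had r8 ⇒ H
  [10] b2 r8: had r4 ⇒ C
  [11] b0 r3: had r8 ⇒ C
  [12] b1 r8: had r8 ⇒ H
  [13] b2 r8: had r8 ⇒ H
  [14] b1 r5: had r8 ⇒ C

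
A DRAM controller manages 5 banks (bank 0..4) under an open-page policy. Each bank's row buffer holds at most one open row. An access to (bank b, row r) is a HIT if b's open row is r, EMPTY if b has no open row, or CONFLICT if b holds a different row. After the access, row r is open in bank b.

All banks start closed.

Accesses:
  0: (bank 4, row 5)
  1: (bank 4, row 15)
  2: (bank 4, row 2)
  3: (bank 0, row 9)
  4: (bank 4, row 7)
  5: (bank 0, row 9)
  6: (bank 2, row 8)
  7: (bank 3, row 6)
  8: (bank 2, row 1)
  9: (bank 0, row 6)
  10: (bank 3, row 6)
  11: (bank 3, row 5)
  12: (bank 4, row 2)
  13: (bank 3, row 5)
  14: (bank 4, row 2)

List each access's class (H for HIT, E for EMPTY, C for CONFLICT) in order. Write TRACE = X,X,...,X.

TRACE = E,C,C,E,C,H,E,E,C,C,H,C,C,H,H

step 0: bank4 None->5 [EMPTY]
step 1: bank4 5->15 [CONFLICT]
step 2: bank4 15->2 [CONFLICT]
step 3: bank0 None->9 [EMPTY]
step 4: bank4 2->7 [CONFLICT]
step 5: bank0 9->9 [HIT]
step 6: bank2 None->8 [EMPTY]
step 7: bank3 None->6 [EMPTY]
step 8: bank2 8->1 [CONFLICT]
step 9: bank0 9->6 [CONFLICT]
step 10: bank3 6->6 [HIT]
step 11: bank3 6->5 [CONFLICT]
step 12: bank4 7->2 [CONFLICT]
step 13: bank3 5->5 [HIT]
step 14: bank4 2->2 [HIT]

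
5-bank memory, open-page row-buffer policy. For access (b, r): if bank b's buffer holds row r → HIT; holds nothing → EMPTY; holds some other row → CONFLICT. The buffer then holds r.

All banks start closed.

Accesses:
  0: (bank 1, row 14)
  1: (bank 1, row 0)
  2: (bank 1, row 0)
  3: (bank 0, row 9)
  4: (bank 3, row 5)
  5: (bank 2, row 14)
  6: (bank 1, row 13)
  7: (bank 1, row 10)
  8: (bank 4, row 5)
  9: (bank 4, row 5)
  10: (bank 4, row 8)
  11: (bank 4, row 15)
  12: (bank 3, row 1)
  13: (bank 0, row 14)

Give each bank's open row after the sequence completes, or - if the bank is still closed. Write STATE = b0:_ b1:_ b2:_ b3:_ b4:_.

step 0: bank1 None->14 [EMPTY]
step 1: bank1 14->0 [CONFLICT]
step 2: bank1 0->0 [HIT]
step 3: bank0 None->9 [EMPTY]
step 4: bank3 None->5 [EMPTY]
step 5: bank2 None->14 [EMPTY]
step 6: bank1 0->13 [CONFLICT]
step 7: bank1 13->10 [CONFLICT]
step 8: bank4 None->5 [EMPTY]
step 9: bank4 5->5 [HIT]
step 10: bank4 5->8 [CONFLICT]
step 11: bank4 8->15 [CONFLICT]
step 12: bank3 5->1 [CONFLICT]
step 13: bank0 9->14 [CONFLICT]

STATE = b0:14 b1:10 b2:14 b3:1 b4:15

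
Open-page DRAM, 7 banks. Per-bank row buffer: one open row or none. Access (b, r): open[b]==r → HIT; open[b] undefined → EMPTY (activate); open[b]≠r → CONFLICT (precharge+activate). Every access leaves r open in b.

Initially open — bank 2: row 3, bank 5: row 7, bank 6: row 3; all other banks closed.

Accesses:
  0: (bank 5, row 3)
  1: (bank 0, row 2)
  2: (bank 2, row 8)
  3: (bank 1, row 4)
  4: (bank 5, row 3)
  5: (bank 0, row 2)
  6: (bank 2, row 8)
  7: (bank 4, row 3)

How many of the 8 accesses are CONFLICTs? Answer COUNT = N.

step 0: bank5 7->3 [CONFLICT]
step 1: bank0 None->2 [EMPTY]
step 2: bank2 3->8 [CONFLICT]
step 3: bank1 None->4 [EMPTY]
step 4: bank5 3->3 [HIT]
step 5: bank0 2->2 [HIT]
step 6: bank2 8->8 [HIT]
step 7: bank4 None->3 [EMPTY]

COUNT = 2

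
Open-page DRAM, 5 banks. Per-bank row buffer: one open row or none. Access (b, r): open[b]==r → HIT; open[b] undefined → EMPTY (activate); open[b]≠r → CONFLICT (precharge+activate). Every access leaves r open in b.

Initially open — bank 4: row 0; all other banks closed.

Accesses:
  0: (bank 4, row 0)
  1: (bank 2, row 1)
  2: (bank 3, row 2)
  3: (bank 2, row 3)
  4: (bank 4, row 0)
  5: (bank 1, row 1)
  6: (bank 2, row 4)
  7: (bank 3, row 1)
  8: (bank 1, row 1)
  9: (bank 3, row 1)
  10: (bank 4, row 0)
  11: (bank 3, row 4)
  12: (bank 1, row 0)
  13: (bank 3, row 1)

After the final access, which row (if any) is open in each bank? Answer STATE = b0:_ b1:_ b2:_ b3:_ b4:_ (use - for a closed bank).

STATE = b0:- b1:0 b2:4 b3:1 b4:0

step 0: bank4 0->0 [HIT]
step 1: bank2 None->1 [EMPTY]
step 2: bank3 None->2 [EMPTY]
step 3: bank2 1->3 [CONFLICT]
step 4: bank4 0->0 [HIT]
step 5: bank1 None->1 [EMPTY]
step 6: bank2 3->4 [CONFLICT]
step 7: bank3 2->1 [CONFLICT]
step 8: bank1 1->1 [HIT]
step 9: bank3 1->1 [HIT]
step 10: bank4 0->0 [HIT]
step 11: bank3 1->4 [CONFLICT]
step 12: bank1 1->0 [CONFLICT]
step 13: bank3 4->1 [CONFLICT]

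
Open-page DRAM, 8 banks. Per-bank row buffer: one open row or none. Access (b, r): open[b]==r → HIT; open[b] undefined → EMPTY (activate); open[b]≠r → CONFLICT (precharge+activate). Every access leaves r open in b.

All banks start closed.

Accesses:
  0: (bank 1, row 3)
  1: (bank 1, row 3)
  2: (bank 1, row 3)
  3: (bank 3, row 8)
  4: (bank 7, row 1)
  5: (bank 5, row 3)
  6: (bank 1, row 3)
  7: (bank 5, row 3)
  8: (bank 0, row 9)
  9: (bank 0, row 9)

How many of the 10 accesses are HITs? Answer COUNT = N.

COUNT = 5

#0 (1,3) E
#1 (1,3) H  (was 3)
#2 (1,3) H  (was 3)
#3 (3,8) E
#4 (7,1) E
#5 (5,3) E
#6 (1,3) H  (was 3)
#7 (5,3) H  (was 3)
#8 (0,9) E
#9 (0,9) H  (was 9)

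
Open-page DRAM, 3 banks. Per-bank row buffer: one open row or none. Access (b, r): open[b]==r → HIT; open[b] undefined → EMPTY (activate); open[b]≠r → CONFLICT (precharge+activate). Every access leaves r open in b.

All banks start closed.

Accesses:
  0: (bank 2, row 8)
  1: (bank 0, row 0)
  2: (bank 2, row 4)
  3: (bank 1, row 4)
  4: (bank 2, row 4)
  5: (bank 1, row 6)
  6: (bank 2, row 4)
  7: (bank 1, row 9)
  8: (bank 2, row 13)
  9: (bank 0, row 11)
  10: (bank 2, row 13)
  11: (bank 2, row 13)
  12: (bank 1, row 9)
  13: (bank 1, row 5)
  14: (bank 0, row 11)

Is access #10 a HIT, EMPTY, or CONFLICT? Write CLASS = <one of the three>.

CLASS = HIT

step 0: bank2 None->8 [EMPTY]
step 1: bank0 None->0 [EMPTY]
step 2: bank2 8->4 [CONFLICT]
step 3: bank1 None->4 [EMPTY]
step 4: bank2 4->4 [HIT]
step 5: bank1 4->6 [CONFLICT]
step 6: bank2 4->4 [HIT]
step 7: bank1 6->9 [CONFLICT]
step 8: bank2 4->13 [CONFLICT]
step 9: bank0 0->11 [CONFLICT]
step 10: bank2 13->13 [HIT]
step 11: bank2 13->13 [HIT]
step 12: bank1 9->9 [HIT]
step 13: bank1 9->5 [CONFLICT]
step 14: bank0 11->11 [HIT]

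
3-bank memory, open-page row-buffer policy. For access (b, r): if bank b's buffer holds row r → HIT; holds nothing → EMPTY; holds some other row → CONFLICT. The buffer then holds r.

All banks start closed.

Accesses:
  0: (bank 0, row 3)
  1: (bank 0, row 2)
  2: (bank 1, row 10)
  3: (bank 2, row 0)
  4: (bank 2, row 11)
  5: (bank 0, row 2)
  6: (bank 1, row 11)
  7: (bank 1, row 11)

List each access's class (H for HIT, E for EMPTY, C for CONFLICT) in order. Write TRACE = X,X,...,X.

  [0] b0 r3: no row ⇒ E
  [1] b0 r2: had r3 ⇒ C
  [2] b1 r10: no row ⇒ E
  [3] b2 r0: no row ⇒ E
  [4] b2 r11: had r0 ⇒ C
  [5] b0 r2: had r2 ⇒ H
  [6] b1 r11: had r10 ⇒ C
  [7] b1 r11: had r11 ⇒ H

TRACE = E,C,E,E,C,H,C,H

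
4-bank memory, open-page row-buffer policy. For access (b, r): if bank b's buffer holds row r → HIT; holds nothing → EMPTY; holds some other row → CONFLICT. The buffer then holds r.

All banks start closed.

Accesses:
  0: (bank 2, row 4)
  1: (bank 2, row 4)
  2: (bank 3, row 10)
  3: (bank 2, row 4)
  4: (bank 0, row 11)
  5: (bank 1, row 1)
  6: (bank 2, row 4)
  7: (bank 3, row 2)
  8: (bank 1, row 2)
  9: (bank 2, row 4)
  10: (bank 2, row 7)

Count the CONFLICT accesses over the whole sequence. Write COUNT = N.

0: bank 2 row 4 — prev None → EMPTY
1: bank 2 row 4 — prev 4 → HIT
2: bank 3 row 10 — prev None → EMPTY
3: bank 2 row 4 — prev 4 → HIT
4: bank 0 row 11 — prev None → EMPTY
5: bank 1 row 1 — prev None → EMPTY
6: bank 2 row 4 — prev 4 → HIT
7: bank 3 row 2 — prev 10 → CONFLICT
8: bank 1 row 2 — prev 1 → CONFLICT
9: bank 2 row 4 — prev 4 → HIT
10: bank 2 row 7 — prev 4 → CONFLICT

COUNT = 3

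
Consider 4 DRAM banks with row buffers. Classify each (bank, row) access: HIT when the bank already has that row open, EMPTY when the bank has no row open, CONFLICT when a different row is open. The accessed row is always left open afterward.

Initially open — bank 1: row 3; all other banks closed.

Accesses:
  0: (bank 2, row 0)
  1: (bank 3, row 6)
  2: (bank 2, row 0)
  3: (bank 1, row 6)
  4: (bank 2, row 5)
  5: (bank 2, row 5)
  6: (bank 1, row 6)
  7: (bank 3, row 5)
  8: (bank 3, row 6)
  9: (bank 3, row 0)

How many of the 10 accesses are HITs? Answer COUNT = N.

COUNT = 3

#0 (2,0) E
#1 (3,6) E
#2 (2,0) H  (was 0)
#3 (1,6) C  (was 3)
#4 (2,5) C  (was 0)
#5 (2,5) H  (was 5)
#6 (1,6) H  (was 6)
#7 (3,5) C  (was 6)
#8 (3,6) C  (was 5)
#9 (3,0) C  (was 6)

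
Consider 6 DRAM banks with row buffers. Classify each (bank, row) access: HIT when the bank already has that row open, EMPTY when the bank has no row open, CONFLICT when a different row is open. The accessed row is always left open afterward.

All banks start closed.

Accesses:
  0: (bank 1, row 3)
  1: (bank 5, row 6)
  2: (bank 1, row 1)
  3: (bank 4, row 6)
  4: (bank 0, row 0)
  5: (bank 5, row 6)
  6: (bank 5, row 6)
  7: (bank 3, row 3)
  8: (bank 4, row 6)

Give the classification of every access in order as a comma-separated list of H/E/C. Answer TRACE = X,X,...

  [0] b1 r3: no row ⇒ E
  [1] b5 r6: no row ⇒ E
  [2] b1 r1: had r3 ⇒ C
  [3] b4 r6: no row ⇒ E
  [4] b0 r0: no row ⇒ E
  [5] b5 r6: had r6 ⇒ H
  [6] b5 r6: had r6 ⇒ H
  [7] b3 r3: no row ⇒ E
  [8] b4 r6: had r6 ⇒ H

TRACE = E,E,C,E,E,H,H,E,H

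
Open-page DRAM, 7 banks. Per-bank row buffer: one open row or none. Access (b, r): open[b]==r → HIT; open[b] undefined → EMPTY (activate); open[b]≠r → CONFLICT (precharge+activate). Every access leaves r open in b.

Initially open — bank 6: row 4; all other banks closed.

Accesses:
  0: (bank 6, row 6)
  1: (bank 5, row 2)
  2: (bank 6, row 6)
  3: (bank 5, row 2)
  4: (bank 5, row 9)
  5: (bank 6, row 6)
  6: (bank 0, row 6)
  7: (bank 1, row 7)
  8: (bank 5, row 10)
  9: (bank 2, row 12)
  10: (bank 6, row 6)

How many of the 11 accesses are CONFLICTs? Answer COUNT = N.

#0 (6,6) C  (was 4)
#1 (5,2) E
#2 (6,6) H  (was 6)
#3 (5,2) H  (was 2)
#4 (5,9) C  (was 2)
#5 (6,6) H  (was 6)
#6 (0,6) E
#7 (1,7) E
#8 (5,10) C  (was 9)
#9 (2,12) E
#10 (6,6) H  (was 6)

COUNT = 3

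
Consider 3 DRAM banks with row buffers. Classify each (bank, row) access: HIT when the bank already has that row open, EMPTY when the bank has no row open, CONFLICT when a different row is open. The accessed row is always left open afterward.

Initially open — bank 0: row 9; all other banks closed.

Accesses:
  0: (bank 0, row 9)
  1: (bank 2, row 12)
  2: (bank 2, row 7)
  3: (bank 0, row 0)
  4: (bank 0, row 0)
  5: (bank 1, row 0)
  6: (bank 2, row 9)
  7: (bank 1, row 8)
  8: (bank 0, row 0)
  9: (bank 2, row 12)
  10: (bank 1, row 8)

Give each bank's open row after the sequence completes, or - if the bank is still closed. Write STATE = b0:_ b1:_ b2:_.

0: bank 0 row 9 — prev 9 → HIT
1: bank 2 row 12 — prev None → EMPTY
2: bank 2 row 7 — prev 12 → CONFLICT
3: bank 0 row 0 — prev 9 → CONFLICT
4: bank 0 row 0 — prev 0 → HIT
5: bank 1 row 0 — prev None → EMPTY
6: bank 2 row 9 — prev 7 → CONFLICT
7: bank 1 row 8 — prev 0 → CONFLICT
8: bank 0 row 0 — prev 0 → HIT
9: bank 2 row 12 — prev 9 → CONFLICT
10: bank 1 row 8 — prev 8 → HIT

STATE = b0:0 b1:8 b2:12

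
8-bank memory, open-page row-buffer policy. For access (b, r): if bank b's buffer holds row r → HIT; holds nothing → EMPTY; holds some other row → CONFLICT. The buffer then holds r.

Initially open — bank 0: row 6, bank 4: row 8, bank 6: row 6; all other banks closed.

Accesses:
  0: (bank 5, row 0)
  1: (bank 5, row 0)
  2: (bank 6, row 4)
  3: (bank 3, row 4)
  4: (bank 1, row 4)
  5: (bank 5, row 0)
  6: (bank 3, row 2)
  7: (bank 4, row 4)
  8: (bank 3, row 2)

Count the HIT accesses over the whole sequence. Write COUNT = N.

0: bank 5 row 0 — prev None → EMPTY
1: bank 5 row 0 — prev 0 → HIT
2: bank 6 row 4 — prev 6 → CONFLICT
3: bank 3 row 4 — prev None → EMPTY
4: bank 1 row 4 — prev None → EMPTY
5: bank 5 row 0 — prev 0 → HIT
6: bank 3 row 2 — prev 4 → CONFLICT
7: bank 4 row 4 — prev 8 → CONFLICT
8: bank 3 row 2 — prev 2 → HIT

COUNT = 3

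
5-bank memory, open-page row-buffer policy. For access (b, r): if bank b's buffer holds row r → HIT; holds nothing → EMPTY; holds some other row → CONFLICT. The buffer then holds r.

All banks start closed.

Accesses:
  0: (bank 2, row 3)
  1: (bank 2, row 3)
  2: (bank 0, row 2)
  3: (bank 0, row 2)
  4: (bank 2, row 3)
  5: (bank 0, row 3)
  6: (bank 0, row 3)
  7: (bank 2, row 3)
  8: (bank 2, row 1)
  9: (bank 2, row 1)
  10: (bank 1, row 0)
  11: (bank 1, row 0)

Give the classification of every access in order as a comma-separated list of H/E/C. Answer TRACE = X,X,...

TRACE = E,H,E,H,H,C,H,H,C,H,E,H

step 0: bank2 None->3 [EMPTY]
step 1: bank2 3->3 [HIT]
step 2: bank0 None->2 [EMPTY]
step 3: bank0 2->2 [HIT]
step 4: bank2 3->3 [HIT]
step 5: bank0 2->3 [CONFLICT]
step 6: bank0 3->3 [HIT]
step 7: bank2 3->3 [HIT]
step 8: bank2 3->1 [CONFLICT]
step 9: bank2 1->1 [HIT]
step 10: bank1 None->0 [EMPTY]
step 11: bank1 0->0 [HIT]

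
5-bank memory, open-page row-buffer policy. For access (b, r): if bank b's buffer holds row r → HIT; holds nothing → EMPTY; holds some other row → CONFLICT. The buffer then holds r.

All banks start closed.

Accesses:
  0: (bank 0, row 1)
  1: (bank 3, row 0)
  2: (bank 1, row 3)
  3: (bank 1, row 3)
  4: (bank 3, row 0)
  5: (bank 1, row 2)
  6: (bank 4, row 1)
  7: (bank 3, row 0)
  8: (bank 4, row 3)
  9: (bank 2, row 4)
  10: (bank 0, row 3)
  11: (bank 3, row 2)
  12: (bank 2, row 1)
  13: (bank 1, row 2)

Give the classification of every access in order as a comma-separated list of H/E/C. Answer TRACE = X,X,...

TRACE = E,E,E,H,H,C,E,H,C,E,C,C,C,H

#0 (0,1) E
#1 (3,0) E
#2 (1,3) E
#3 (1,3) H  (was 3)
#4 (3,0) H  (was 0)
#5 (1,2) C  (was 3)
#6 (4,1) E
#7 (3,0) H  (was 0)
#8 (4,3) C  (was 1)
#9 (2,4) E
#10 (0,3) C  (was 1)
#11 (3,2) C  (was 0)
#12 (2,1) C  (was 4)
#13 (1,2) H  (was 2)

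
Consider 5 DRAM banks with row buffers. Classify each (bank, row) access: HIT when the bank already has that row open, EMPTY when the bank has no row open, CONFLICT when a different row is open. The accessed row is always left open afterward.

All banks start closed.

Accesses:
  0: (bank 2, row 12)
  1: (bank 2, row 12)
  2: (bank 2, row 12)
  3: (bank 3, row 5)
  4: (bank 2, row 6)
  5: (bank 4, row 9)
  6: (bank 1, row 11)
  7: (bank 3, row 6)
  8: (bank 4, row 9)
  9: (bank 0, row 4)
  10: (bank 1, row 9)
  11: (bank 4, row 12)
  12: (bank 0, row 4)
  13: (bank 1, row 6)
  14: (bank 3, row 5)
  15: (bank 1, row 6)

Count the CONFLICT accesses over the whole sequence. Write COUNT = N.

step 0: bank2 None->12 [EMPTY]
step 1: bank2 12->12 [HIT]
step 2: bank2 12->12 [HIT]
step 3: bank3 None->5 [EMPTY]
step 4: bank2 12->6 [CONFLICT]
step 5: bank4 None->9 [EMPTY]
step 6: bank1 None->11 [EMPTY]
step 7: bank3 5->6 [CONFLICT]
step 8: bank4 9->9 [HIT]
step 9: bank0 None->4 [EMPTY]
step 10: bank1 11->9 [CONFLICT]
step 11: bank4 9->12 [CONFLICT]
step 12: bank0 4->4 [HIT]
step 13: bank1 9->6 [CONFLICT]
step 14: bank3 6->5 [CONFLICT]
step 15: bank1 6->6 [HIT]

COUNT = 6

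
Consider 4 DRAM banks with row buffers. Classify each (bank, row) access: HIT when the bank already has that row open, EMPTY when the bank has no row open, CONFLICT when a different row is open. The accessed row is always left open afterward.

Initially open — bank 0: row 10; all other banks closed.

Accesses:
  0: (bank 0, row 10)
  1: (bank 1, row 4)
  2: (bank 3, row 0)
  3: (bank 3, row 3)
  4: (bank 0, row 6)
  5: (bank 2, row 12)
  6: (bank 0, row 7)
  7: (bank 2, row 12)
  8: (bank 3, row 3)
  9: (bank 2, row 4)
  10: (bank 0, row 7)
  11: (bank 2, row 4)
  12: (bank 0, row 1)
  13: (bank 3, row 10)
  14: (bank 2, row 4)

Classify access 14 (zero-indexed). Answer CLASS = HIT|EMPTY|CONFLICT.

step 0: bank0 10->10 [HIT]
step 1: bank1 None->4 [EMPTY]
step 2: bank3 None->0 [EMPTY]
step 3: bank3 0->3 [CONFLICT]
step 4: bank0 10->6 [CONFLICT]
step 5: bank2 None->12 [EMPTY]
step 6: bank0 6->7 [CONFLICT]
step 7: bank2 12->12 [HIT]
step 8: bank3 3->3 [HIT]
step 9: bank2 12->4 [CONFLICT]
step 10: bank0 7->7 [HIT]
step 11: bank2 4->4 [HIT]
step 12: bank0 7->1 [CONFLICT]
step 13: bank3 3->10 [CONFLICT]
step 14: bank2 4->4 [HIT]

CLASS = HIT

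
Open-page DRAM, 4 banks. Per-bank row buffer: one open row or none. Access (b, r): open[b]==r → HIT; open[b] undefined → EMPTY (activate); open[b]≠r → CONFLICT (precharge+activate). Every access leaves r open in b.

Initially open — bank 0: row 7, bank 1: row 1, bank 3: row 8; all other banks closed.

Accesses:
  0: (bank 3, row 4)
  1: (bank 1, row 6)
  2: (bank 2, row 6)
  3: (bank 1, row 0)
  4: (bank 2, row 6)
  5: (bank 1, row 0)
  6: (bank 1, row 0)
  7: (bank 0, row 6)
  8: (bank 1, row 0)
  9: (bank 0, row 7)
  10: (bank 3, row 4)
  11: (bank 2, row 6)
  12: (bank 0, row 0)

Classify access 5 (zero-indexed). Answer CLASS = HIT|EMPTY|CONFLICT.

CLASS = HIT

0: bank 3 row 4 — prev 8 → CONFLICT
1: bank 1 row 6 — prev 1 → CONFLICT
2: bank 2 row 6 — prev None → EMPTY
3: bank 1 row 0 — prev 6 → CONFLICT
4: bank 2 row 6 — prev 6 → HIT
5: bank 1 row 0 — prev 0 → HIT
6: bank 1 row 0 — prev 0 → HIT
7: bank 0 row 6 — prev 7 → CONFLICT
8: bank 1 row 0 — prev 0 → HIT
9: bank 0 row 7 — prev 6 → CONFLICT
10: bank 3 row 4 — prev 4 → HIT
11: bank 2 row 6 — prev 6 → HIT
12: bank 0 row 0 — prev 7 → CONFLICT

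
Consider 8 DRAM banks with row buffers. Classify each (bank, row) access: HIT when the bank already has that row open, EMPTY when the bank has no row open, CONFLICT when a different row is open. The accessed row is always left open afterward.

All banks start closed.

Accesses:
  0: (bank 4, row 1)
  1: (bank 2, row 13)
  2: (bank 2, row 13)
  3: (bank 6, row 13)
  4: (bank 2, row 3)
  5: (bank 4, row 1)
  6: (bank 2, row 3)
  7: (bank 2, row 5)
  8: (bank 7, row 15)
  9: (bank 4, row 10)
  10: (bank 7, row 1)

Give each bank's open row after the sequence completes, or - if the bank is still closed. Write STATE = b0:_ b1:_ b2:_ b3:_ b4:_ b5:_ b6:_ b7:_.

#0 (4,1) E
#1 (2,13) E
#2 (2,13) H  (was 13)
#3 (6,13) E
#4 (2,3) C  (was 13)
#5 (4,1) H  (was 1)
#6 (2,3) H  (was 3)
#7 (2,5) C  (was 3)
#8 (7,15) E
#9 (4,10) C  (was 1)
#10 (7,1) C  (was 15)

STATE = b0:- b1:- b2:5 b3:- b4:10 b5:- b6:13 b7:1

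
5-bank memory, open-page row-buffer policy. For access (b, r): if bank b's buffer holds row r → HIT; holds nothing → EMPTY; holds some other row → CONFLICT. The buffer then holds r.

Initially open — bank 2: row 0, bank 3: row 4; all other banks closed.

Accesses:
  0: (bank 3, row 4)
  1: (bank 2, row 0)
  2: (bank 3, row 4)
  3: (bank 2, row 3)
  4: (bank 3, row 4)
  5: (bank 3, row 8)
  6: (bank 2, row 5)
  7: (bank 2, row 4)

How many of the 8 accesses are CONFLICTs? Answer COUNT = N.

COUNT = 4

step 0: bank3 4->4 [HIT]
step 1: bank2 0->0 [HIT]
step 2: bank3 4->4 [HIT]
step 3: bank2 0->3 [CONFLICT]
step 4: bank3 4->4 [HIT]
step 5: bank3 4->8 [CONFLICT]
step 6: bank2 3->5 [CONFLICT]
step 7: bank2 5->4 [CONFLICT]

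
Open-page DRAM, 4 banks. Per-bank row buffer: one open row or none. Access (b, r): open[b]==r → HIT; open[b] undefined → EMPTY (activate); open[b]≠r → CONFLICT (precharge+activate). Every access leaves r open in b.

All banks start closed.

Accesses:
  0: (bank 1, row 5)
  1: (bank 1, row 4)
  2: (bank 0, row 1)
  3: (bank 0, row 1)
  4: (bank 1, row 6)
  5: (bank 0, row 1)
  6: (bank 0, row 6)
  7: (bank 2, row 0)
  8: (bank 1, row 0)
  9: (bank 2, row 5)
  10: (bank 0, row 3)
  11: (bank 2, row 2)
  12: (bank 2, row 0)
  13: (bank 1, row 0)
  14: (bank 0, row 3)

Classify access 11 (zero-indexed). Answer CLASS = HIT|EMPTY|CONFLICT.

#0 (1,5) E
#1 (1,4) C  (was 5)
#2 (0,1) E
#3 (0,1) H  (was 1)
#4 (1,6) C  (was 4)
#5 (0,1) H  (was 1)
#6 (0,6) C  (was 1)
#7 (2,0) E
#8 (1,0) C  (was 6)
#9 (2,5) C  (was 0)
#10 (0,3) C  (was 6)
#11 (2,2) C  (was 5)
#12 (2,0) C  (was 2)
#13 (1,0) H  (was 0)
#14 (0,3) H  (was 3)

CLASS = CONFLICT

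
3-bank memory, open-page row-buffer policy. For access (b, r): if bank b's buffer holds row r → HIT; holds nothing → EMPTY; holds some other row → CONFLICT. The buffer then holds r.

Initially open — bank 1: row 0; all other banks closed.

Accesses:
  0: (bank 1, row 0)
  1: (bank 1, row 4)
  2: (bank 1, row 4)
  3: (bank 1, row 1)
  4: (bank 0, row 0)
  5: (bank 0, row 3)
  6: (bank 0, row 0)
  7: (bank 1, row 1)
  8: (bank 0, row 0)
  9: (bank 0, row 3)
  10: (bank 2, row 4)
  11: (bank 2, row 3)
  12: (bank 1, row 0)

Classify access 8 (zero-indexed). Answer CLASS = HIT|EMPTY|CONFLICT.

#0 (1,0) H  (was 0)
#1 (1,4) C  (was 0)
#2 (1,4) H  (was 4)
#3 (1,1) C  (was 4)
#4 (0,0) E
#5 (0,3) C  (was 0)
#6 (0,0) C  (was 3)
#7 (1,1) H  (was 1)
#8 (0,0) H  (was 0)
#9 (0,3) C  (was 0)
#10 (2,4) E
#11 (2,3) C  (was 4)
#12 (1,0) C  (was 1)

CLASS = HIT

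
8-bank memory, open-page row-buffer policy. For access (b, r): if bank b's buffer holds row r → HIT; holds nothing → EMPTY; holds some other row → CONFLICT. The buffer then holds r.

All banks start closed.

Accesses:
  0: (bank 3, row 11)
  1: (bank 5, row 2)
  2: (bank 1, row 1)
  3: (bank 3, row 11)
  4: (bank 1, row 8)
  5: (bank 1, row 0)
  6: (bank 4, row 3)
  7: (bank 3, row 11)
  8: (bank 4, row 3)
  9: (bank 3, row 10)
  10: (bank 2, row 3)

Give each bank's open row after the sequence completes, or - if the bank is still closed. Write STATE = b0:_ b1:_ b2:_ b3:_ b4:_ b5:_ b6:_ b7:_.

0: bank 3 row 11 — prev None → EMPTY
1: bank 5 row 2 — prev None → EMPTY
2: bank 1 row 1 — prev None → EMPTY
3: bank 3 row 11 — prev 11 → HIT
4: bank 1 row 8 — prev 1 → CONFLICT
5: bank 1 row 0 — prev 8 → CONFLICT
6: bank 4 row 3 — prev None → EMPTY
7: bank 3 row 11 — prev 11 → HIT
8: bank 4 row 3 — prev 3 → HIT
9: bank 3 row 10 — prev 11 → CONFLICT
10: bank 2 row 3 — prev None → EMPTY

STATE = b0:- b1:0 b2:3 b3:10 b4:3 b5:2 b6:- b7:-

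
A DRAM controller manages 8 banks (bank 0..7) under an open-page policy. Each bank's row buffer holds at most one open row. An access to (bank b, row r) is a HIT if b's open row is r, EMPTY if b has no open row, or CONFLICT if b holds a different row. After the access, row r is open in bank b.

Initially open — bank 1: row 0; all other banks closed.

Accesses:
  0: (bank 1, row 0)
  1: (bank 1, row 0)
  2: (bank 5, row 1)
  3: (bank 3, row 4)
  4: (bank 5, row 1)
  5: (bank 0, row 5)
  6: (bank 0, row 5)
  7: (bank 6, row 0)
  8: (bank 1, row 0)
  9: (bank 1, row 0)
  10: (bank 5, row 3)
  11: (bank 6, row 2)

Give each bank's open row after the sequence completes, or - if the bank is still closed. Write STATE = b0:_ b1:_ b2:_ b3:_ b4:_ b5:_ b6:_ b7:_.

step 0: bank1 0->0 [HIT]
step 1: bank1 0->0 [HIT]
step 2: bank5 None->1 [EMPTY]
step 3: bank3 None->4 [EMPTY]
step 4: bank5 1->1 [HIT]
step 5: bank0 None->5 [EMPTY]
step 6: bank0 5->5 [HIT]
step 7: bank6 None->0 [EMPTY]
step 8: bank1 0->0 [HIT]
step 9: bank1 0->0 [HIT]
step 10: bank5 1->3 [CONFLICT]
step 11: bank6 0->2 [CONFLICT]

STATE = b0:5 b1:0 b2:- b3:4 b4:- b5:3 b6:2 b7:-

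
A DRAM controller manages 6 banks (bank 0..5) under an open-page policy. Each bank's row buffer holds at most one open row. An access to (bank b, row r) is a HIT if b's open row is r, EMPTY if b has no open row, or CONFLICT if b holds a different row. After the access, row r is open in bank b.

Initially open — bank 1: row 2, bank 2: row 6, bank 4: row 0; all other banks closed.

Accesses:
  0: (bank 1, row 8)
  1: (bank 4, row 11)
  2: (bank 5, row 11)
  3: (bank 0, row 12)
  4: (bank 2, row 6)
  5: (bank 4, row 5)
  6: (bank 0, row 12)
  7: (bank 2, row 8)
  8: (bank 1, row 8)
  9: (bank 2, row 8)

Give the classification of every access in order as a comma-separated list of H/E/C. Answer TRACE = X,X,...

step 0: bank1 2->8 [CONFLICT]
step 1: bank4 0->11 [CONFLICT]
step 2: bank5 None->11 [EMPTY]
step 3: bank0 None->12 [EMPTY]
step 4: bank2 6->6 [HIT]
step 5: bank4 11->5 [CONFLICT]
step 6: bank0 12->12 [HIT]
step 7: bank2 6->8 [CONFLICT]
step 8: bank1 8->8 [HIT]
step 9: bank2 8->8 [HIT]

TRACE = C,C,E,E,H,C,H,C,H,H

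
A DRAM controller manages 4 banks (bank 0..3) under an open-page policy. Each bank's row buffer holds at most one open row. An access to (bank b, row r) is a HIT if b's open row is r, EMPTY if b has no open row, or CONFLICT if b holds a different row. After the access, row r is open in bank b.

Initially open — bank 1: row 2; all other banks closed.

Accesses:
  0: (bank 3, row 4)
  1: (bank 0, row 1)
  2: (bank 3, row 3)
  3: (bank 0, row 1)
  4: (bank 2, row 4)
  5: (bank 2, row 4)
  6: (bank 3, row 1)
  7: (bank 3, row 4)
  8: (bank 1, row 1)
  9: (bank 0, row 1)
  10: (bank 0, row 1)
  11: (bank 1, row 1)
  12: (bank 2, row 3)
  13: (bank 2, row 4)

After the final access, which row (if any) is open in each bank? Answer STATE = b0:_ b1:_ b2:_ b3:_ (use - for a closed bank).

  [0] b3 r4: no row ⇒ E
  [1] b0 r1: no row ⇒ E
  [2] b3 r3: had r4 ⇒ C
  [3] b0 r1: had r1 ⇒ H
  [4] b2 r4: no row ⇒ E
  [5] b2 r4: had r4 ⇒ H
  [6] b3 r1: had r3 ⇒ C
  [7] b3 r4: had r1 ⇒ C
  [8] b1 r1: had r2 ⇒ C
  [9] b0 r1: had r1 ⇒ H
  [10] b0 r1: had r1 ⇒ H
  [11] b1 r1: had r1 ⇒ H
  [12] b2 r3: had r4 ⇒ C
  [13] b2 r4: had r3 ⇒ C

STATE = b0:1 b1:1 b2:4 b3:4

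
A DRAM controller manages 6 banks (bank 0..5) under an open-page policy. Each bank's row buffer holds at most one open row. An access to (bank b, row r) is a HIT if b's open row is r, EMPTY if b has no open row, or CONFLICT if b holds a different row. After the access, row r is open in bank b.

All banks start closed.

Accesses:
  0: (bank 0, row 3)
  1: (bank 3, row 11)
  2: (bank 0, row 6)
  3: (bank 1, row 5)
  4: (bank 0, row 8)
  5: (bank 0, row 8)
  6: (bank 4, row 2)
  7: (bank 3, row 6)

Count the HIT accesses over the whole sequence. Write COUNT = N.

COUNT = 1

0: bank 0 row 3 — prev None → EMPTY
1: bank 3 row 11 — prev None → EMPTY
2: bank 0 row 6 — prev 3 → CONFLICT
3: bank 1 row 5 — prev None → EMPTY
4: bank 0 row 8 — prev 6 → CONFLICT
5: bank 0 row 8 — prev 8 → HIT
6: bank 4 row 2 — prev None → EMPTY
7: bank 3 row 6 — prev 11 → CONFLICT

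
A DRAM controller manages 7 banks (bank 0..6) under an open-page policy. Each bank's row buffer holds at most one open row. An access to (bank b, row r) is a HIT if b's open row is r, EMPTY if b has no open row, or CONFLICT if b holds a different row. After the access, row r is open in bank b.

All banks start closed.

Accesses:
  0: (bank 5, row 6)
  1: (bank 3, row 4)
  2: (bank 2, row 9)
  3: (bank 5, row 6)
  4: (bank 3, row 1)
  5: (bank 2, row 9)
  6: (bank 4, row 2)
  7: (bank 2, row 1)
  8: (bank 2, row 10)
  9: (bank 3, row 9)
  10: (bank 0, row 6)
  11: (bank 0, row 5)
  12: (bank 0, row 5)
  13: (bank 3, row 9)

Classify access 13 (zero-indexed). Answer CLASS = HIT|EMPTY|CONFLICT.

0: bank 5 row 6 — prev None → EMPTY
1: bank 3 row 4 — prev None → EMPTY
2: bank 2 row 9 — prev None → EMPTY
3: bank 5 row 6 — prev 6 → HIT
4: bank 3 row 1 — prev 4 → CONFLICT
5: bank 2 row 9 — prev 9 → HIT
6: bank 4 row 2 — prev None → EMPTY
7: bank 2 row 1 — prev 9 → CONFLICT
8: bank 2 row 10 — prev 1 → CONFLICT
9: bank 3 row 9 — prev 1 → CONFLICT
10: bank 0 row 6 — prev None → EMPTY
11: bank 0 row 5 — prev 6 → CONFLICT
12: bank 0 row 5 — prev 5 → HIT
13: bank 3 row 9 — prev 9 → HIT

CLASS = HIT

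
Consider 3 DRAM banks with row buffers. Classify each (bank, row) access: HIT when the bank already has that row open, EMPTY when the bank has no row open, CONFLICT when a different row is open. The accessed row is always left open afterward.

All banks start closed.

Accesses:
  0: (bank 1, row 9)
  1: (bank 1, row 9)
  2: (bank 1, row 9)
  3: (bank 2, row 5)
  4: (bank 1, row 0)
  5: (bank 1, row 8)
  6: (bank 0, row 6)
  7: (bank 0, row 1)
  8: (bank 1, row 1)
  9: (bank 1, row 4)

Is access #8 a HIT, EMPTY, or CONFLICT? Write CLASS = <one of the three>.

CLASS = CONFLICT

  [0] b1 r9: no row ⇒ E
  [1] b1 r9: had r9 ⇒ H
  [2] b1 r9: had r9 ⇒ H
  [3] b2 r5: no row ⇒ E
  [4] b1 r0: had r9 ⇒ C
  [5] b1 r8: had r0 ⇒ C
  [6] b0 r6: no row ⇒ E
  [7] b0 r1: had r6 ⇒ C
  [8] b1 r1: had r8 ⇒ C
  [9] b1 r4: had r1 ⇒ C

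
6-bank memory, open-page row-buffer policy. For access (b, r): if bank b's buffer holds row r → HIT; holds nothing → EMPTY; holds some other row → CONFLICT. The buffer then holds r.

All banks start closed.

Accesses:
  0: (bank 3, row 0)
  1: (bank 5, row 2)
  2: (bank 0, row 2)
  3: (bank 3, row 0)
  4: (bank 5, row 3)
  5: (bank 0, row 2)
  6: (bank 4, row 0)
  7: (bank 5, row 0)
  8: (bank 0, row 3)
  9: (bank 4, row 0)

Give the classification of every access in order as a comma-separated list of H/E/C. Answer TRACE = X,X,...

TRACE = E,E,E,H,C,H,E,C,C,H

#0 (3,0) E
#1 (5,2) E
#2 (0,2) E
#3 (3,0) H  (was 0)
#4 (5,3) C  (was 2)
#5 (0,2) H  (was 2)
#6 (4,0) E
#7 (5,0) C  (was 3)
#8 (0,3) C  (was 2)
#9 (4,0) H  (was 0)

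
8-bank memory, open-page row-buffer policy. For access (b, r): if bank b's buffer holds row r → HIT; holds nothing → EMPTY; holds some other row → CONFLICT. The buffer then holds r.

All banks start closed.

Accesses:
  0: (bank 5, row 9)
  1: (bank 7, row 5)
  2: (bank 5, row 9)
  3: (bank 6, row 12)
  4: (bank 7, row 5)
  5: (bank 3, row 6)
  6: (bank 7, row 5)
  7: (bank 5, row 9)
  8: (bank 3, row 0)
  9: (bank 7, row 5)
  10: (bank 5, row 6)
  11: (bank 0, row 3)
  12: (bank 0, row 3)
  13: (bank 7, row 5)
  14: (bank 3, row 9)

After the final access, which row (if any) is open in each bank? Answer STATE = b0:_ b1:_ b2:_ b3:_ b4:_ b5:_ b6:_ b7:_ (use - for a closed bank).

step 0: bank5 None->9 [EMPTY]
step 1: bank7 None->5 [EMPTY]
step 2: bank5 9->9 [HIT]
step 3: bank6 None->12 [EMPTY]
step 4: bank7 5->5 [HIT]
step 5: bank3 None->6 [EMPTY]
step 6: bank7 5->5 [HIT]
step 7: bank5 9->9 [HIT]
step 8: bank3 6->0 [CONFLICT]
step 9: bank7 5->5 [HIT]
step 10: bank5 9->6 [CONFLICT]
step 11: bank0 None->3 [EMPTY]
step 12: bank0 3->3 [HIT]
step 13: bank7 5->5 [HIT]
step 14: bank3 0->9 [CONFLICT]

STATE = b0:3 b1:- b2:- b3:9 b4:- b5:6 b6:12 b7:5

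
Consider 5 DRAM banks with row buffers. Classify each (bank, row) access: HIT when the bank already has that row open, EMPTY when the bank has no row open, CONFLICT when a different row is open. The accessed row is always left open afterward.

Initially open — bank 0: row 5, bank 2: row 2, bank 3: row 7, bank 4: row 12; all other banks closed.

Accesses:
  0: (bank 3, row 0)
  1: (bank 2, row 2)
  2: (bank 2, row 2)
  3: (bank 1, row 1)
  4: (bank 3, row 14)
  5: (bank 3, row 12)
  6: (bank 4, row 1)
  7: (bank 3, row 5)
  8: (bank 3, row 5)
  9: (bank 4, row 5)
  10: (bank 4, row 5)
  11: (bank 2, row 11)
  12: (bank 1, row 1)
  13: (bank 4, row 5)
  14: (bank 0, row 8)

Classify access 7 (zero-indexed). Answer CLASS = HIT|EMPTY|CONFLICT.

0: bank 3 row 0 — prev 7 → CONFLICT
1: bank 2 row 2 — prev 2 → HIT
2: bank 2 row 2 — prev 2 → HIT
3: bank 1 row 1 — prev None → EMPTY
4: bank 3 row 14 — prev 0 → CONFLICT
5: bank 3 row 12 — prev 14 → CONFLICT
6: bank 4 row 1 — prev 12 → CONFLICT
7: bank 3 row 5 — prev 12 → CONFLICT
8: bank 3 row 5 — prev 5 → HIT
9: bank 4 row 5 — prev 1 → CONFLICT
10: bank 4 row 5 — prev 5 → HIT
11: bank 2 row 11 — prev 2 → CONFLICT
12: bank 1 row 1 — prev 1 → HIT
13: bank 4 row 5 — prev 5 → HIT
14: bank 0 row 8 — prev 5 → CONFLICT

CLASS = CONFLICT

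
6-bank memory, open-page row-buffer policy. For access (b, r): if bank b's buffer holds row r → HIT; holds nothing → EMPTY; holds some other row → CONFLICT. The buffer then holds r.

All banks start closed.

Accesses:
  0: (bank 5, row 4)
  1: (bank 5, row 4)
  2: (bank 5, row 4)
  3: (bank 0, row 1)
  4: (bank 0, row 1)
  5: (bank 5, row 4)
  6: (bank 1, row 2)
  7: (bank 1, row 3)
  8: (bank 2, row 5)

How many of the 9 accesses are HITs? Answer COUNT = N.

#0 (5,4) E
#1 (5,4) H  (was 4)
#2 (5,4) H  (was 4)
#3 (0,1) E
#4 (0,1) H  (was 1)
#5 (5,4) H  (was 4)
#6 (1,2) E
#7 (1,3) C  (was 2)
#8 (2,5) E

COUNT = 4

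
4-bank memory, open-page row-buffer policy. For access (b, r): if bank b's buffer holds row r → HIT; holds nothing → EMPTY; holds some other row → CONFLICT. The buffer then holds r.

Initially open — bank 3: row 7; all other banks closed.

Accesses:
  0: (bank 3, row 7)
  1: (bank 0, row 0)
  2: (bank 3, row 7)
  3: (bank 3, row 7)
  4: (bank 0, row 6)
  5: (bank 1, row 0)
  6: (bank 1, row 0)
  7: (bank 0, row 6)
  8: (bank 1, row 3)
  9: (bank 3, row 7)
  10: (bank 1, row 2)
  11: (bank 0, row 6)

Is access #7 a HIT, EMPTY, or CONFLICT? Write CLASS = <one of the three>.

CLASS = HIT

0: bank 3 row 7 — prev 7 → HIT
1: bank 0 row 0 — prev None → EMPTY
2: bank 3 row 7 — prev 7 → HIT
3: bank 3 row 7 — prev 7 → HIT
4: bank 0 row 6 — prev 0 → CONFLICT
5: bank 1 row 0 — prev None → EMPTY
6: bank 1 row 0 — prev 0 → HIT
7: bank 0 row 6 — prev 6 → HIT
8: bank 1 row 3 — prev 0 → CONFLICT
9: bank 3 row 7 — prev 7 → HIT
10: bank 1 row 2 — prev 3 → CONFLICT
11: bank 0 row 6 — prev 6 → HIT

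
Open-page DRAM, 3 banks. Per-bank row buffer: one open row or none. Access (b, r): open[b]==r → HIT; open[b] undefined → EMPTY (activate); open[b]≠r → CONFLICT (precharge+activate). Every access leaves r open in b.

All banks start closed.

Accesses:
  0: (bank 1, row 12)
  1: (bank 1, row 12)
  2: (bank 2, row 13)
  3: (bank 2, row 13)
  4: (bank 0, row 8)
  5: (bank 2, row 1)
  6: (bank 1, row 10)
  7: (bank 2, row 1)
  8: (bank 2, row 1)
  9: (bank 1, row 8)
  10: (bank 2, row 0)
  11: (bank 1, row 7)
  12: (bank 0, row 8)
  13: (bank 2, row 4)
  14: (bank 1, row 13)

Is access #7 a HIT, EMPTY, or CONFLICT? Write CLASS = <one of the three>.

0: bank 1 row 12 — prev None → EMPTY
1: bank 1 row 12 — prev 12 → HIT
2: bank 2 row 13 — prev None → EMPTY
3: bank 2 row 13 — prev 13 → HIT
4: bank 0 row 8 — prev None → EMPTY
5: bank 2 row 1 — prev 13 → CONFLICT
6: bank 1 row 10 — prev 12 → CONFLICT
7: bank 2 row 1 — prev 1 → HIT
8: bank 2 row 1 — prev 1 → HIT
9: bank 1 row 8 — prev 10 → CONFLICT
10: bank 2 row 0 — prev 1 → CONFLICT
11: bank 1 row 7 — prev 8 → CONFLICT
12: bank 0 row 8 — prev 8 → HIT
13: bank 2 row 4 — prev 0 → CONFLICT
14: bank 1 row 13 — prev 7 → CONFLICT

CLASS = HIT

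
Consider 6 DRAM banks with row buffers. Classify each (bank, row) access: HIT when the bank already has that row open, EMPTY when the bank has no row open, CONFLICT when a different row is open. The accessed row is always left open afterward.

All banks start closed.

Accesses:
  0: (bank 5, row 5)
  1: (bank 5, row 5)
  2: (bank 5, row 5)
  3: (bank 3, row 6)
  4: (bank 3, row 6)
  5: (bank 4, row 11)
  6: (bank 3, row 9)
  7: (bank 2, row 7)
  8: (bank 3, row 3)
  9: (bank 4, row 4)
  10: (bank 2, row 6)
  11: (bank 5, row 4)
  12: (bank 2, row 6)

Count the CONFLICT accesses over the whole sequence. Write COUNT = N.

COUNT = 5

0: bank 5 row 5 — prev None → EMPTY
1: bank 5 row 5 — prev 5 → HIT
2: bank 5 row 5 — prev 5 → HIT
3: bank 3 row 6 — prev None → EMPTY
4: bank 3 row 6 — prev 6 → HIT
5: bank 4 row 11 — prev None → EMPTY
6: bank 3 row 9 — prev 6 → CONFLICT
7: bank 2 row 7 — prev None → EMPTY
8: bank 3 row 3 — prev 9 → CONFLICT
9: bank 4 row 4 — prev 11 → CONFLICT
10: bank 2 row 6 — prev 7 → CONFLICT
11: bank 5 row 4 — prev 5 → CONFLICT
12: bank 2 row 6 — prev 6 → HIT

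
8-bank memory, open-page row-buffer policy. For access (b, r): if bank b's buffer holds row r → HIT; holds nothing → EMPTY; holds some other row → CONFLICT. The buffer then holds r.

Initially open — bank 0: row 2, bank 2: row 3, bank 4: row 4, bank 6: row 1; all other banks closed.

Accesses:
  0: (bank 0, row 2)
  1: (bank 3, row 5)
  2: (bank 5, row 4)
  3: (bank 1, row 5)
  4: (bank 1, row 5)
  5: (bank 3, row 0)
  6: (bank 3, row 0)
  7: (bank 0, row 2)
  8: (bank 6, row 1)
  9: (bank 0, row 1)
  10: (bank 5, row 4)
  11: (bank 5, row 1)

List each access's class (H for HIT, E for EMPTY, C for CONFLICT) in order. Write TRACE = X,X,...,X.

TRACE = H,E,E,E,H,C,H,H,H,C,H,C

0: bank 0 row 2 — prev 2 → HIT
1: bank 3 row 5 — prev None → EMPTY
2: bank 5 row 4 — prev None → EMPTY
3: bank 1 row 5 — prev None → EMPTY
4: bank 1 row 5 — prev 5 → HIT
5: bank 3 row 0 — prev 5 → CONFLICT
6: bank 3 row 0 — prev 0 → HIT
7: bank 0 row 2 — prev 2 → HIT
8: bank 6 row 1 — prev 1 → HIT
9: bank 0 row 1 — prev 2 → CONFLICT
10: bank 5 row 4 — prev 4 → HIT
11: bank 5 row 1 — prev 4 → CONFLICT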